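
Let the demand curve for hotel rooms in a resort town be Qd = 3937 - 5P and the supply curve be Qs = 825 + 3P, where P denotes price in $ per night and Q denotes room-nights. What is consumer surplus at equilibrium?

Set Qd = Qs: 3937 - 5P = 825 + 3P, so 3112 = 8P and P* = 389.
From the demand curve, Q* = 3937 - 5(389) = 1992.
Demand choke price (Qd = 0): P = 3937/5 = 787.4. Consumer surplus = ½ × (787.4 - 389) × 1992 = 396806.4.

Consumer surplus = 396806.4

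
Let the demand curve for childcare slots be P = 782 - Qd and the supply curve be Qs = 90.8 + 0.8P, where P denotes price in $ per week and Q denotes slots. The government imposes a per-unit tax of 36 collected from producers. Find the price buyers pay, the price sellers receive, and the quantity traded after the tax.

P_b = 400, P_s = 364, Q = 382

Rewriting in direct form: Qd = 782 - P.
With a tax of 36 on producers, they supply based on the net price P_s = P_b - 36, so Qs = 62 + 0.8P_b.
Market clearing requires 782 - P_b = 62 + 0.8P_b; hence 720 = 1.8P_b and P_b = 400.
So P_s = 364 and the quantity traded is Q = 782 - 400 = 382.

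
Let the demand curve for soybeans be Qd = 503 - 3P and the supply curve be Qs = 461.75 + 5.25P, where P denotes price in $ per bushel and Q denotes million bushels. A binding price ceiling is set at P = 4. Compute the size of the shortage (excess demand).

At P = 4: Qd = 491 and Qs = 482.75.
Shortage = Qd - Qs = 491 - 482.75 = 8.25.

Shortage = 8.25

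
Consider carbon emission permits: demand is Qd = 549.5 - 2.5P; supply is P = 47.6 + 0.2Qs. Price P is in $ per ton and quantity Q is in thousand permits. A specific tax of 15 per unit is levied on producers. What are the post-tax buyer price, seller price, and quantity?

Solving each curve for Q: Qs = -238 + 5P.
With a tax of 15 on producers, they supply based on the net price P_s = P_b - 15, so Qs = -313 + 5P_b.
Set Qd = Qs: 549.5 - 2.5P_b = -313 + 5P_b, so 862.5 = 7.5P_b and P_b = 115.
Then P_s = 115 - 15 = 100 and Q = 549.5 - 2.5(115) = 262.

P_b = 115, P_s = 100, Q = 262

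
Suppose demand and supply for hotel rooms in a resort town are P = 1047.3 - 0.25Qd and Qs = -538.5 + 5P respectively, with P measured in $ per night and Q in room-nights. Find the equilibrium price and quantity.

P* = 525.3, Q* = 2088

In direct form, Qd = 4189.2 - 4P.
Set Qd = Qs: 4189.2 - 4P = -538.5 + 5P, so 4727.7 = 9P and P* = 525.3.
Substitute back: Q* = 4189.2 - 4(525.3) = 2088.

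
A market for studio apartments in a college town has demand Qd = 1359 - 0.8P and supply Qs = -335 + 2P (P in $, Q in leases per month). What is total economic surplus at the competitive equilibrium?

Total surplus = 669921.875

At equilibrium Qd = Qs, so 1359 - 0.8P = -335 + 2P; collecting terms, 1694 = 2.8P and P* = 605.
Then Q* = 1359 - 0.8(605) = 875.
Demand choke price = 1698.75; supply choke price = 167.5. CS = ½(1698.75 - 605)(875) = 478515.625; PS = ½(605 - 167.5)(875) = 191406.25. Total surplus = 669921.875.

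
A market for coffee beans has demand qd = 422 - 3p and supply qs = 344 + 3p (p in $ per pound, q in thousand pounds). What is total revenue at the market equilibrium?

Set qd = qs: 422 - 3p = 344 + 3p, so 78 = 6p and p* = 13.
Substitute back: q* = 422 - 3(13) = 383.
Total revenue = p* × q* = 13 × 383 = 4979.

Total revenue = 4979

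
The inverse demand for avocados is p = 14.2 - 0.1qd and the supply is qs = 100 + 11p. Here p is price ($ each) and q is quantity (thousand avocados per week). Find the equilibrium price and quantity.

p* = 2, q* = 122

Solving each curve for q: qd = 142 - 10p.
Equating demand and supply, 142 - 10p = 100 + 11p gives 21p = 42, so p* = 2.
Then q* = 142 - 10(2) = 122.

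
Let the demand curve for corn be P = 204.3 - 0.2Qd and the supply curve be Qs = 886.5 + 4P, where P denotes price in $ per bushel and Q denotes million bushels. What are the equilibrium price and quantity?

P* = 15, Q* = 946.5

Inverting to quantity form: Qd = 1021.5 - 5P.
At equilibrium Qd = Qs, so 1021.5 - 5P = 886.5 + 4P; collecting terms, 135 = 9P and P* = 15.
From the demand curve, Q* = 1021.5 - 5(15) = 946.5.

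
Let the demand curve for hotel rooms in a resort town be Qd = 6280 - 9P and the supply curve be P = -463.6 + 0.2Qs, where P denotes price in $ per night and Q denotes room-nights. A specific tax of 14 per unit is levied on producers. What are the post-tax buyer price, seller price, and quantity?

P_b = 288, P_s = 274, Q = 3688

Solving each curve for Q: Qs = 2318 + 5P.
Producers keep P_s = P_b - 14 per unit, so supply in terms of the buyer price is Qs = 2248 + 5P_b.
Equate demand and the shifted supply: 6280 - 9P_b = 2248 + 5P_b, giving 14P_b = 4032, so P_b = 288.
So P_s = 274 and the quantity traded is Q = 6280 - 9(288) = 3688.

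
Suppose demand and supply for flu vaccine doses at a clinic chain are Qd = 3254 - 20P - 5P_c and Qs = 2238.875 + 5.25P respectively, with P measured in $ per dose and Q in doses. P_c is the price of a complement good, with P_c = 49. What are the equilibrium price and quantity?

With P_c = 49, demand is Qd = 3009 - 20P.
The market clears where 3009 - 20P = 2238.875 + 5.25P. Rearranging, 25.25P = 770.125, hence P* = 30.5.
Substitute back: Q* = 3009 - 20(30.5) = 2399.

P* = 30.5, Q* = 2399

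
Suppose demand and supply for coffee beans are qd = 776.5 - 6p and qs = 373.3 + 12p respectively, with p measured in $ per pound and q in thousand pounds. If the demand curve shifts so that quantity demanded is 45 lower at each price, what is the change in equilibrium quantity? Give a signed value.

Set qd = qs: 776.5 - 6p = 373.3 + 12p, so 403.2 = 18p and p* = 22.4.
Substitute back: q* = 776.5 - 6(22.4) = 642.1.
After the shift, demand is qd = 731.5 - 6p.
New equilibrium: 358.2 = 18p, so p = 19.9 and q = 612.1.
Δq = 612.1 - 642.1 = -30.

Δq = -30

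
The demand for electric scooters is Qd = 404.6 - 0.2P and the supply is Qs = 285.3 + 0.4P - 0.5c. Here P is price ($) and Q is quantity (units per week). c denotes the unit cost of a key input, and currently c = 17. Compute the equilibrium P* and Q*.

P* = 213, Q* = 362

With c = 17, supply is Qs = 276.8 + 0.4P.
Set Qd = Qs: 404.6 - 0.2P = 276.8 + 0.4P, so 127.8 = 0.6P and P* = 213.
Substitute back: Q* = 404.6 - 0.2(213) = 362.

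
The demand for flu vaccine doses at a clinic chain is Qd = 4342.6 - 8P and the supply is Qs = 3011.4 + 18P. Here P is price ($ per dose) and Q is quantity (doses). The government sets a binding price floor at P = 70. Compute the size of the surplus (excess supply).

Surplus = 488.8

Evaluating both curves at the floor price 70 gives Qd = 3782.6, Qs = 4271.4.
Surplus = Qs - Qd = 4271.4 - 3782.6 = 488.8.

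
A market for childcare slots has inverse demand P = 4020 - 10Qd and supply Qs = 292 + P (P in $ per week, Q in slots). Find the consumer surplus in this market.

In direct form, Qd = 402 - 0.1P.
Equating demand and supply, 402 - 0.1P = 292 + P gives 1.1P = 110, so P* = 100.
Then Q* = 402 - 0.1(100) = 392.
Demand choke price (Qd = 0): P = 402/0.1 = 4020. Consumer surplus = ½ × (4020 - 100) × 392 = 768320.

Consumer surplus = 768320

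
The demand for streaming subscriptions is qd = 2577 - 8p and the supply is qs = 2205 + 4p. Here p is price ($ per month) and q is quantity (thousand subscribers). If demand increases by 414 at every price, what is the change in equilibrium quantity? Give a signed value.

At equilibrium qd = qs, so 2577 - 8p = 2205 + 4p; collecting terms, 372 = 12p and p* = 31.
From the demand curve, q* = 2577 - 8(31) = 2329.
After the shift, demand is qd = 2991 - 8p.
Re-solving, 12p = 786 gives p = 65.5 and q = 2467.
Δq = 2467 - 2329 = 138.

Δq = 138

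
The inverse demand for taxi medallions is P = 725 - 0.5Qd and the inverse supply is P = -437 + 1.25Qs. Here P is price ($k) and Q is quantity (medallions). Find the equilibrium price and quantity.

P* = 393, Q* = 664

Rewriting in direct form: Qd = 1450 - 2P and Qs = 349.6 + 0.8P.
At equilibrium Qd = Qs, so 1450 - 2P = 349.6 + 0.8P; collecting terms, 1100.4 = 2.8P and P* = 393.
Plugging P* into demand: Q* = 1450 - 2(393) = 664.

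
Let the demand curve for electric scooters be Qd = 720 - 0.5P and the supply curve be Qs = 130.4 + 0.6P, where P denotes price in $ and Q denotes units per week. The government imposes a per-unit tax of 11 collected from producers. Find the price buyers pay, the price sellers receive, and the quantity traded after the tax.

Producers keep P_s = P_b - 11 per unit, so supply in terms of the buyer price is Qs = 123.8 + 0.6P_b.
Equate demand and the shifted supply: 720 - 0.5P_b = 123.8 + 0.6P_b, giving 1.1P_b = 596.2, so P_b = 542.
Then P_s = 542 - 11 = 531 and Q = 720 - 0.5(542) = 449.

P_b = 542, P_s = 531, Q = 449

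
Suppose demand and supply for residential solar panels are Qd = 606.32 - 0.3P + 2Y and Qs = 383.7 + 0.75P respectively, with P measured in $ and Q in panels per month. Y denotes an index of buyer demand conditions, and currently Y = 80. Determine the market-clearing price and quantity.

P* = 364.4, Q* = 657

With Y = 80, demand is Qd = 766.32 - 0.3P.
Set Qd = Qs: 766.32 - 0.3P = 383.7 + 0.75P, so 382.62 = 1.05P and P* = 364.4.
Plugging P* into demand: Q* = 766.32 - 0.3(364.4) = 657.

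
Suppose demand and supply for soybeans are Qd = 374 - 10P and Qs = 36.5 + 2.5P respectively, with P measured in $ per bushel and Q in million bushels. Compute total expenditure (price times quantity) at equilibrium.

Equating demand and supply, 374 - 10P = 36.5 + 2.5P gives 12.5P = 337.5, so P* = 27.
Substitute back: Q* = 374 - 10(27) = 104.
Total expenditure = P* × Q* = 27 × 104 = 2808.

Total expenditure = 2808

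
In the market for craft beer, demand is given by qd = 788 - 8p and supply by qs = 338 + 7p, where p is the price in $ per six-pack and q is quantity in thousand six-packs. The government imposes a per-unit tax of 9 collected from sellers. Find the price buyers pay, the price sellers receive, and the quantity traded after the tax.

With a tax of 9 on sellers, they supply based on the net price p_s = p_b - 9, so qs = 275 + 7p_b.
Market clearing requires 788 - 8p_b = 275 + 7p_b; hence 513 = 15p_b and p_b = 34.2.
So p_s = 25.2 and the quantity traded is q = 788 - 8(34.2) = 514.4.

p_b = 34.2, p_s = 25.2, q = 514.4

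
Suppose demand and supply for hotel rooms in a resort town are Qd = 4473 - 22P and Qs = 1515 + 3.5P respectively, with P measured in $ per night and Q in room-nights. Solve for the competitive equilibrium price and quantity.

P* = 116, Q* = 1921

Equating demand and supply, 4473 - 22P = 1515 + 3.5P gives 25.5P = 2958, so P* = 116.
Then Q* = 4473 - 22(116) = 1921.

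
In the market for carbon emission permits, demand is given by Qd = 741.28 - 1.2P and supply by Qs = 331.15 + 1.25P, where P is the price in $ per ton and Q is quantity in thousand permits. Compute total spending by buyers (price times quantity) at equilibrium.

The market clears where 741.28 - 1.2P = 331.15 + 1.25P. Rearranging, 2.45P = 410.13, hence P* = 167.4.
From the demand curve, Q* = 741.28 - 1.2(167.4) = 540.4.
Total spending by buyers = P* × Q* = 167.4 × 540.4 = 90462.96.

Total spending by buyers = 90462.96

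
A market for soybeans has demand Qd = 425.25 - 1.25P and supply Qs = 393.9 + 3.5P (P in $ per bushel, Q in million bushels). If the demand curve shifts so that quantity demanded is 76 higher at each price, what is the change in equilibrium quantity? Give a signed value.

ΔQ = 56

Equating demand and supply, 425.25 - 1.25P = 393.9 + 3.5P gives 4.75P = 31.35, so P* = 6.6.
Then Q* = 425.25 - 1.25(6.6) = 417.
After the shift, demand is Qd = 501.25 - 1.25P.
New equilibrium: 107.35 = 4.75P, so P = 22.6 and Q = 473.
ΔQ = 473 - 417 = 56.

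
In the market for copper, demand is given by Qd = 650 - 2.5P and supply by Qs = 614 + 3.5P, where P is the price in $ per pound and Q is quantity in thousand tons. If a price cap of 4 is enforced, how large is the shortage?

Shortage = 12

With P fixed at 4, quantity demanded is 640 and quantity supplied is 628.
Shortage = Qd - Qs = 640 - 628 = 12.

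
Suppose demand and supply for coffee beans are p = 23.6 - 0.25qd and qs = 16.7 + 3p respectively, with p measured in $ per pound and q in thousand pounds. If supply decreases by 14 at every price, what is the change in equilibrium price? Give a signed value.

Δp = 2

Inverting to quantity form: qd = 94.4 - 4p.
At equilibrium qd = qs, so 94.4 - 4p = 16.7 + 3p; collecting terms, 77.7 = 7p and p* = 11.1.
From the demand curve, q* = 94.4 - 4(11.1) = 50.
After the shift, supply is qs = 2.7 + 3p.
The new intersection has 91.7 = 7p, i.e. p = 13.1, q = 42.
Δp = 13.1 - 11.1 = 2.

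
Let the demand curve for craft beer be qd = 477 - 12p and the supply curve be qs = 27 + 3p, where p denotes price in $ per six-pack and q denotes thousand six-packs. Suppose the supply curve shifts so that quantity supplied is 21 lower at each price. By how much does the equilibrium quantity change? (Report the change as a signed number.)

Equating demand and supply, 477 - 12p = 27 + 3p gives 15p = 450, so p* = 30.
From the demand curve, q* = 477 - 12(30) = 117.
After the shift, supply is qs = 6 + 3p.
Re-solving, 15p = 471 gives p = 31.4 and q = 100.2.
Δq = 100.2 - 117 = -16.8.

Δq = -16.8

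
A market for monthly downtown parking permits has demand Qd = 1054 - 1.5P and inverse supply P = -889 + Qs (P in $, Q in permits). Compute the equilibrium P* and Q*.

P* = 66, Q* = 955

Rewriting in direct form: Qs = 889 + P.
Equating demand and supply, 1054 - 1.5P = 889 + P gives 2.5P = 165, so P* = 66.
Substitute back: Q* = 1054 - 1.5(66) = 955.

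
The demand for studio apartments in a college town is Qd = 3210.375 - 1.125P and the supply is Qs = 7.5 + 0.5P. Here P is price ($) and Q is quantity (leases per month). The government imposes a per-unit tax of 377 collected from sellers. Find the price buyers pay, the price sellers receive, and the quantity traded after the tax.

P_b = 2087, P_s = 1710, Q = 862.5

The tax drives a wedge P_b - P_s = 377. Substituting P_s = P_b - 377 into supply: Qs = -181 + 0.5P_b.
Equate demand and the shifted supply: 3210.375 - 1.125P_b = -181 + 0.5P_b, giving 1.625P_b = 3391.375, so P_b = 2087.
Then P_s = 2087 - 377 = 1710 and Q = 3210.375 - 1.125(2087) = 862.5.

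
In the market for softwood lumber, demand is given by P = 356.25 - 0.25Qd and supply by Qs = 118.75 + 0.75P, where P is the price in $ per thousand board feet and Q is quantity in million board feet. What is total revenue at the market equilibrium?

Total revenue = 89375

Solving each curve for Q: Qd = 1425 - 4P.
Equating demand and supply, 1425 - 4P = 118.75 + 0.75P gives 4.75P = 1306.25, so P* = 275.
Then Q* = 1425 - 4(275) = 325.
Total revenue = P* × Q* = 275 × 325 = 89375.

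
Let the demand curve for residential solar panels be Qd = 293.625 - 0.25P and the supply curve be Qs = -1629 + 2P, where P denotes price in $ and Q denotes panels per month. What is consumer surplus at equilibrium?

At equilibrium Qd = Qs, so 293.625 - 0.25P = -1629 + 2P; collecting terms, 1922.625 = 2.25P and P* = 854.5.
Substitute back: Q* = 293.625 - 0.25(854.5) = 80.
Demand choke price (Qd = 0): P = 293.625/0.25 = 1174.5. Consumer surplus = ½ × (1174.5 - 854.5) × 80 = 12800.

Consumer surplus = 12800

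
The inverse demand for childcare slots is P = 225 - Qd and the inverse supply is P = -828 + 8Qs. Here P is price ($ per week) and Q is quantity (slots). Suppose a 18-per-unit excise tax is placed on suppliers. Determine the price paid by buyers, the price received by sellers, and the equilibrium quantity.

P_b = 110, P_s = 92, Q = 115

Solving each curve for Q: Qd = 225 - P and Qs = 103.5 + 0.125P.
With a tax of 18 on suppliers, they supply based on the net price P_s = P_b - 18, so Qs = 101.25 + 0.125P_b.
Equate demand and the shifted supply: 225 - P_b = 101.25 + 0.125P_b, giving 1.125P_b = 123.75, so P_b = 110.
So P_s = 92 and the quantity traded is Q = 225 - 110 = 115.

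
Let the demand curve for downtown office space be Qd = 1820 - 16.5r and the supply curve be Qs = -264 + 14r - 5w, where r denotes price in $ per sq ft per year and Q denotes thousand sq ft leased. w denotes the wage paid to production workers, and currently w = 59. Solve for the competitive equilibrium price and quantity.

With w = 59, supply is Qs = -559 + 14r.
At equilibrium Qd = Qs, so 1820 - 16.5r = -559 + 14r; collecting terms, 2379 = 30.5r and r* = 78.
Plugging r* into demand: Q* = 1820 - 16.5(78) = 533.

r* = 78, Q* = 533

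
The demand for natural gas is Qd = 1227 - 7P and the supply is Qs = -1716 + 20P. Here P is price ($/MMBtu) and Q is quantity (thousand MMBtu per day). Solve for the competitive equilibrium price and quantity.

P* = 109, Q* = 464

Set Qd = Qs: 1227 - 7P = -1716 + 20P, so 2943 = 27P and P* = 109.
Then Q* = 1227 - 7(109) = 464.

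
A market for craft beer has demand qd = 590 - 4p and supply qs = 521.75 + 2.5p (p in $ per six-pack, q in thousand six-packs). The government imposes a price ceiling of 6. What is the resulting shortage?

Evaluating both curves at the ceiling price 6 gives qd = 566, qs = 536.75.
Shortage = qd - qs = 566 - 536.75 = 29.25.

Shortage = 29.25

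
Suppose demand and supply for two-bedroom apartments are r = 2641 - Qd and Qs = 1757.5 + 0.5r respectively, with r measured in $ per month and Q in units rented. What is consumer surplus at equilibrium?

Consumer surplus = 2105352

In direct form, Qd = 2641 - r.
The market clears where 2641 - r = 1757.5 + 0.5r. Rearranging, 1.5r = 883.5, hence r* = 589.
From the demand curve, Q* = 2641 - 589 = 2052.
Demand choke price (Qd = 0): r = 2641. Consumer surplus = ½ × (2641 - 589) × 2052 = 2105352.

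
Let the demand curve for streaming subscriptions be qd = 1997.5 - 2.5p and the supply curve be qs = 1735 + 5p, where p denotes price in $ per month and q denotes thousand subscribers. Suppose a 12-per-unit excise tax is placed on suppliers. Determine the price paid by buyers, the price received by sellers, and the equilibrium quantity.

The tax drives a wedge p_b - p_s = 12. Substituting p_s = p_b - 12 into supply: qs = 1675 + 5p_b.
Set qd = qs: 1997.5 - 2.5p_b = 1675 + 5p_b, so 322.5 = 7.5p_b and p_b = 43.
Then p_s = 43 - 12 = 31 and q = 1997.5 - 2.5(43) = 1890.

p_b = 43, p_s = 31, q = 1890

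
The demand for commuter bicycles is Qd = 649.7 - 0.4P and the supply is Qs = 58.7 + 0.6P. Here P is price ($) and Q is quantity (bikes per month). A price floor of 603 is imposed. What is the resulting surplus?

Surplus = 12

At P = 603: Qd = 408.5 and Qs = 420.5.
Surplus = Qs - Qd = 420.5 - 408.5 = 12.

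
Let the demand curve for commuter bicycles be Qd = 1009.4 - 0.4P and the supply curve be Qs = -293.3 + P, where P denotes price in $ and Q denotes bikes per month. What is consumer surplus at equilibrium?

Consumer surplus = 507529.8

At equilibrium Qd = Qs, so 1009.4 - 0.4P = -293.3 + P; collecting terms, 1302.7 = 1.4P and P* = 930.5.
Substitute back: Q* = 1009.4 - 0.4(930.5) = 637.2.
Demand choke price (Qd = 0): P = 1009.4/0.4 = 2523.5. Consumer surplus = ½ × (2523.5 - 930.5) × 637.2 = 507529.8.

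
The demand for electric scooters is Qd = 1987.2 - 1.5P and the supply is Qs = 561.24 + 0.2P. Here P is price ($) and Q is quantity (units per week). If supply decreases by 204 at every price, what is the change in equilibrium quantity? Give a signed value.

Equating demand and supply, 1987.2 - 1.5P = 561.24 + 0.2P gives 1.7P = 1425.96, so P* = 838.8.
Substitute back: Q* = 1987.2 - 1.5(838.8) = 729.
After the shift, supply is Qs = 357.24 + 0.2P.
The new intersection has 1629.96 = 1.7P, i.e. P = 958.8, Q = 549.
ΔQ = 549 - 729 = -180.

ΔQ = -180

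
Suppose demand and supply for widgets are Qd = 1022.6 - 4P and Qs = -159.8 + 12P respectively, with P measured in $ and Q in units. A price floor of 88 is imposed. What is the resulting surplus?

With P fixed at 88, quantity demanded is 670.6 and quantity supplied is 896.2.
Surplus = Qs - Qd = 896.2 - 670.6 = 225.6.

Surplus = 225.6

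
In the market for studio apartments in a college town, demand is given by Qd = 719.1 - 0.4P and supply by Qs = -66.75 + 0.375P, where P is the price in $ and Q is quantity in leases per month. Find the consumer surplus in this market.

Set Qd = Qs: 719.1 - 0.4P = -66.75 + 0.375P, so 785.85 = 0.775P and P* = 1014.
From the demand curve, Q* = 719.1 - 0.4(1014) = 313.5.
Demand choke price (Qd = 0): P = 719.1/0.4 = 1797.75. Consumer surplus = ½ × (1797.75 - 1014) × 313.5 = 122852.8125.

Consumer surplus = 122852.8125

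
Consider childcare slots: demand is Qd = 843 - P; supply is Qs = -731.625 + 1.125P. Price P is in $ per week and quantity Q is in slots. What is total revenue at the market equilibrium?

Total revenue = 75582

The market clears where 843 - P = -731.625 + 1.125P. Rearranging, 2.125P = 1574.625, hence P* = 741.
Then Q* = 843 - 741 = 102.
Total revenue = P* × Q* = 741 × 102 = 75582.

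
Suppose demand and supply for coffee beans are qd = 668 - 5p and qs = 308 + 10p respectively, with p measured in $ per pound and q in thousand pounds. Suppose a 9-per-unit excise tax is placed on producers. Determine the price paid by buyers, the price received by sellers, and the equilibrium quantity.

p_b = 30, p_s = 21, q = 518

Producers keep p_s = p_b - 9 per unit, so supply in terms of the buyer price is qs = 218 + 10p_b.
Set qd = qs: 668 - 5p_b = 218 + 10p_b, so 450 = 15p_b and p_b = 30.
So p_s = 21 and the quantity traded is q = 668 - 5(30) = 518.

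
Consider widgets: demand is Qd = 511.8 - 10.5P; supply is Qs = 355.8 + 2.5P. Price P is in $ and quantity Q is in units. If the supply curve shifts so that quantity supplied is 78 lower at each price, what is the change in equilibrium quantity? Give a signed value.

Set Qd = Qs: 511.8 - 10.5P = 355.8 + 2.5P, so 156 = 13P and P* = 12.
Substitute back: Q* = 511.8 - 10.5(12) = 385.8.
After the shift, supply is Qs = 277.8 + 2.5P.
New equilibrium: 234 = 13P, so P = 18 and Q = 322.8.
ΔQ = 322.8 - 385.8 = -63.

ΔQ = -63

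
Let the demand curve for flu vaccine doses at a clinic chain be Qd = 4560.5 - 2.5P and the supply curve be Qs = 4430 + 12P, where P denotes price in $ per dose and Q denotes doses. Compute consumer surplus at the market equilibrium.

Consumer surplus = 4118688.8

Equating demand and supply, 4560.5 - 2.5P = 4430 + 12P gives 14.5P = 130.5, so P* = 9.
From the demand curve, Q* = 4560.5 - 2.5(9) = 4538.
Demand choke price (Qd = 0): P = 4560.5/2.5 = 1824.2. Consumer surplus = ½ × (1824.2 - 9) × 4538 = 4118688.8.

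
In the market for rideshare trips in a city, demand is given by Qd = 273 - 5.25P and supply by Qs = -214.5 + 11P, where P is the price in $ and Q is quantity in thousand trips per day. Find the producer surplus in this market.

At equilibrium Qd = Qs, so 273 - 5.25P = -214.5 + 11P; collecting terms, 487.5 = 16.25P and P* = 30.
From the demand curve, Q* = 273 - 5.25(30) = 115.5.
Supply choke price (Qs = 0): P = 19.5. Producer surplus = ½ × (30 - 19.5) × 115.5 = 606.375.

Producer surplus = 606.375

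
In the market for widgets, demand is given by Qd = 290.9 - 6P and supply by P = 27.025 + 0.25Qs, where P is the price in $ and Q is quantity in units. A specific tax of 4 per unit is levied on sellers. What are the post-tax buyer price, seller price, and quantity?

Inverting to quantity form: Qs = -108.1 + 4P.
With a tax of 4 on sellers, they supply based on the net price P_s = P_b - 4, so Qs = -124.1 + 4P_b.
Set Qd = Qs: 290.9 - 6P_b = -124.1 + 4P_b, so 415 = 10P_b and P_b = 41.5.
So P_s = 37.5 and the quantity traded is Q = 290.9 - 6(41.5) = 41.9.

P_b = 41.5, P_s = 37.5, Q = 41.9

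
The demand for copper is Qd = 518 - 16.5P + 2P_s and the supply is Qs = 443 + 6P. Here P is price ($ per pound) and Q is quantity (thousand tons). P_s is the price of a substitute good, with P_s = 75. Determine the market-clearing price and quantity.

P* = 10, Q* = 503

With P_s = 75, demand is Qd = 668 - 16.5P.
The market clears where 668 - 16.5P = 443 + 6P. Rearranging, 22.5P = 225, hence P* = 10.
Substitute back: Q* = 668 - 16.5(10) = 503.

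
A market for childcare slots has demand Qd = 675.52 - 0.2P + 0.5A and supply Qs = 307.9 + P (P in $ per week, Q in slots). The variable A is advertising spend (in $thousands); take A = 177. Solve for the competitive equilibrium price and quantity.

P* = 380.1, Q* = 688

With A = 177, demand is Qd = 764.02 - 0.2P.
Set Qd = Qs: 764.02 - 0.2P = 307.9 + P, so 456.12 = 1.2P and P* = 380.1.
Plugging P* into demand: Q* = 764.02 - 0.2(380.1) = 688.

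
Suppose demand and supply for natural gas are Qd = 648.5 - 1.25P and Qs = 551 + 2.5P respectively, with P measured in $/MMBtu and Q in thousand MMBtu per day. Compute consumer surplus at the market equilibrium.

Consumer surplus = 151782.4

Set Qd = Qs: 648.5 - 1.25P = 551 + 2.5P, so 97.5 = 3.75P and P* = 26.
Substitute back: Q* = 648.5 - 1.25(26) = 616.
Demand choke price (Qd = 0): P = 648.5/1.25 = 518.8. Consumer surplus = ½ × (518.8 - 26) × 616 = 151782.4.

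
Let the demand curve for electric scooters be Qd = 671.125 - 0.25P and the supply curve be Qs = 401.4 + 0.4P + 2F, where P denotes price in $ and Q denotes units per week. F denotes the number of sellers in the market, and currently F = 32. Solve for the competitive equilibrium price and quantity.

P* = 316.5, Q* = 592

With F = 32, supply is Qs = 465.4 + 0.4P.
The market clears where 671.125 - 0.25P = 465.4 + 0.4P. Rearranging, 0.65P = 205.725, hence P* = 316.5.
From the demand curve, Q* = 671.125 - 0.25(316.5) = 592.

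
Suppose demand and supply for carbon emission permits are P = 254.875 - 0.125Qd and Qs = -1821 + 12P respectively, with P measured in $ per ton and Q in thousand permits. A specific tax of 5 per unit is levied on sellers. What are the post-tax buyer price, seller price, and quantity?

P_b = 196, P_s = 191, Q = 471

In direct form, Qd = 2039 - 8P.
With a tax of 5 on sellers, they supply based on the net price P_s = P_b - 5, so Qs = -1881 + 12P_b.
Equate demand and the shifted supply: 2039 - 8P_b = -1881 + 12P_b, giving 20P_b = 3920, so P_b = 196.
So P_s = 191 and the quantity traded is Q = 2039 - 8(196) = 471.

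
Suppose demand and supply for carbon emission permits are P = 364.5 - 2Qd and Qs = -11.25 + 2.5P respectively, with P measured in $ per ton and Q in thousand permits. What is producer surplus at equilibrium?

Producer surplus = 4500

Solving each curve for Q: Qd = 182.25 - 0.5P.
Equating demand and supply, 182.25 - 0.5P = -11.25 + 2.5P gives 3P = 193.5, so P* = 64.5.
Plugging P* into demand: Q* = 182.25 - 0.5(64.5) = 150.
Supply choke price (Qs = 0): P = 4.5. Producer surplus = ½ × (64.5 - 4.5) × 150 = 4500.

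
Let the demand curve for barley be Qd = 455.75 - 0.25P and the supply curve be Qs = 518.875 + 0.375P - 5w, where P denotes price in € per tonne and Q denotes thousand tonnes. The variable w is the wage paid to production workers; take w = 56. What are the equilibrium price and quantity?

With w = 56, supply is Qs = 238.875 + 0.375P.
At equilibrium Qd = Qs, so 455.75 - 0.25P = 238.875 + 0.375P; collecting terms, 216.875 = 0.625P and P* = 347.
Substitute back: Q* = 455.75 - 0.25(347) = 369.

P* = 347, Q* = 369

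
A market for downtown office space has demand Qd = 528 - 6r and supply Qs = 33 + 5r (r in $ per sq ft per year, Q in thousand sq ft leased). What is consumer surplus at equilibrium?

The market clears where 528 - 6r = 33 + 5r. Rearranging, 11r = 495, hence r* = 45.
Plugging r* into demand: Q* = 528 - 6(45) = 258.
Demand choke price (Qd = 0): r = 528/6 = 88. Consumer surplus = ½ × (88 - 45) × 258 = 5547.

Consumer surplus = 5547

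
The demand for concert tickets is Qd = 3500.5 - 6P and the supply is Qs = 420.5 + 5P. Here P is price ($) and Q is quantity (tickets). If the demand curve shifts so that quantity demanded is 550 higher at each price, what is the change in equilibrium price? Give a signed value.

ΔP = 50

At equilibrium Qd = Qs, so 3500.5 - 6P = 420.5 + 5P; collecting terms, 3080 = 11P and P* = 280.
Plugging P* into demand: Q* = 3500.5 - 6(280) = 1820.5.
After the shift, demand is Qd = 4050.5 - 6P.
Re-solving, 11P = 3630 gives P = 330 and Q = 2070.5.
ΔP = 330 - 280 = 50.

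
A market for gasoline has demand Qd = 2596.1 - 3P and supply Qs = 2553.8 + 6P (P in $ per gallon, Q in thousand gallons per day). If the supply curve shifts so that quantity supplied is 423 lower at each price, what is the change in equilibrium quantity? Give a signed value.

ΔQ = -141

The market clears where 2596.1 - 3P = 2553.8 + 6P. Rearranging, 9P = 42.3, hence P* = 4.7.
Then Q* = 2596.1 - 3(4.7) = 2582.
After the shift, supply is Qs = 2130.8 + 6P.
Re-solving, 9P = 465.3 gives P = 51.7 and Q = 2441.
ΔQ = 2441 - 2582 = -141.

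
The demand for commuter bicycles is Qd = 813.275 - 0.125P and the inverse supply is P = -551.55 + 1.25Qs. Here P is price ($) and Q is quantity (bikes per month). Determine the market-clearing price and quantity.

Solving each curve for Q: Qs = 441.24 + 0.8P.
Equating demand and supply, 813.275 - 0.125P = 441.24 + 0.8P gives 0.925P = 372.035, so P* = 402.2.
Plugging P* into demand: Q* = 813.275 - 0.125(402.2) = 763.

P* = 402.2, Q* = 763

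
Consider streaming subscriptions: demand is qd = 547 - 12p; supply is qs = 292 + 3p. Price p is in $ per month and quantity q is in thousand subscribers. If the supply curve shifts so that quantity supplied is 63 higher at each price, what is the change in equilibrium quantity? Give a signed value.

Set qd = qs: 547 - 12p = 292 + 3p, so 255 = 15p and p* = 17.
Substitute back: q* = 547 - 12(17) = 343.
After the shift, supply is qs = 355 + 3p.
New equilibrium: 192 = 15p, so p = 12.8 and q = 393.4.
Δq = 393.4 - 343 = 50.4.

Δq = 50.4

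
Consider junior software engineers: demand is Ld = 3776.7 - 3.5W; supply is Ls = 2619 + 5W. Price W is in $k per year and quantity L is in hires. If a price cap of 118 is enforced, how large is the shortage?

Evaluating both curves at the ceiling price 118 gives Ld = 3363.7, Ls = 3209.
Shortage = Ld - Ls = 3363.7 - 3209 = 154.7.

Shortage = 154.7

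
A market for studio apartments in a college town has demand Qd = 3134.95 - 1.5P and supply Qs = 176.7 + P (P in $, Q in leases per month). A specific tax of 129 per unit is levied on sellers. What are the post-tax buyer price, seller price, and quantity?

P_b = 1234.9, P_s = 1105.9, Q = 1282.6

Sellers keep P_s = P_b - 129 per unit, so supply in terms of the buyer price is Qs = 47.7 + P_b.
Equate demand and the shifted supply: 3134.95 - 1.5P_b = 47.7 + P_b, giving 2.5P_b = 3087.25, so P_b = 1234.9.
Then P_s = 1234.9 - 129 = 1105.9 and Q = 3134.95 - 1.5(1234.9) = 1282.6.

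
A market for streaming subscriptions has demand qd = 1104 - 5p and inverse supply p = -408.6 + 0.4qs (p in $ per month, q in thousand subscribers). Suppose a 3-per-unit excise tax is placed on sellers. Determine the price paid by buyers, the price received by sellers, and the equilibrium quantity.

Rewriting in direct form: qs = 1021.5 + 2.5p.
The tax drives a wedge p_b - p_s = 3. Substituting p_s = p_b - 3 into supply: qs = 1014 + 2.5p_b.
Market clearing requires 1104 - 5p_b = 1014 + 2.5p_b; hence 90 = 7.5p_b and p_b = 12.
So p_s = 9 and the quantity traded is q = 1104 - 5(12) = 1044.

p_b = 12, p_s = 9, q = 1044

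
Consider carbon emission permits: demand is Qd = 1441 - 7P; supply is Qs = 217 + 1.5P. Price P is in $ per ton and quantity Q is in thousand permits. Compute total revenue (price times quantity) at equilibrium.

The market clears where 1441 - 7P = 217 + 1.5P. Rearranging, 8.5P = 1224, hence P* = 144.
Then Q* = 1441 - 7(144) = 433.
Total revenue = P* × Q* = 144 × 433 = 62352.

Total revenue = 62352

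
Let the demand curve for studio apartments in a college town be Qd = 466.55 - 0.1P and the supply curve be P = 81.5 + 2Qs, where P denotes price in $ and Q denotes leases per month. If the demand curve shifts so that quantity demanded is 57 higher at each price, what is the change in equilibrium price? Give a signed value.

ΔP = 95

Solving each curve for Q: Qs = -40.75 + 0.5P.
At equilibrium Qd = Qs, so 466.55 - 0.1P = -40.75 + 0.5P; collecting terms, 507.3 = 0.6P and P* = 845.5.
Plugging P* into demand: Q* = 466.55 - 0.1(845.5) = 382.
After the shift, demand is Qd = 523.55 - 0.1P.
Re-solving, 0.6P = 564.3 gives P = 940.5 and Q = 429.5.
ΔP = 940.5 - 845.5 = 95.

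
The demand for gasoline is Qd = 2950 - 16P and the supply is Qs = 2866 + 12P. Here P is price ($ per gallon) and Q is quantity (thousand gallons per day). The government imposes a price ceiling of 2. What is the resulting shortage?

Shortage = 28

Evaluating both curves at the ceiling price 2 gives Qd = 2918, Qs = 2890.
Shortage = Qd - Qs = 2918 - 2890 = 28.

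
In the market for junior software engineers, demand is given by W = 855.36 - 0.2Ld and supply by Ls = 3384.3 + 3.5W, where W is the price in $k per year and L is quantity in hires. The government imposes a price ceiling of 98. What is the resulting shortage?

Rewriting in direct form: Ld = 4276.8 - 5W.
With W fixed at 98, quantity demanded is 3786.8 and quantity supplied is 3727.3.
Shortage = Ld - Ls = 3786.8 - 3727.3 = 59.5.

Shortage = 59.5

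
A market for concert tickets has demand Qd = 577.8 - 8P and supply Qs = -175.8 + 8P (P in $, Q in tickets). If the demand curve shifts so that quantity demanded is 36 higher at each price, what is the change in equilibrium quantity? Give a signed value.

ΔQ = 18

Equating demand and supply, 577.8 - 8P = -175.8 + 8P gives 16P = 753.6, so P* = 47.1.
From the demand curve, Q* = 577.8 - 8(47.1) = 201.
After the shift, demand is Qd = 613.8 - 8P.
The new intersection has 789.6 = 16P, i.e. P = 49.35, Q = 219.
ΔQ = 219 - 201 = 18.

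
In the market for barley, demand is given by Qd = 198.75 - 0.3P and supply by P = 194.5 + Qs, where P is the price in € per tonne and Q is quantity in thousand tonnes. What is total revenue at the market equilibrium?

Solving each curve for Q: Qs = -194.5 + P.
Set Qd = Qs: 198.75 - 0.3P = -194.5 + P, so 393.25 = 1.3P and P* = 302.5.
Then Q* = 198.75 - 0.3(302.5) = 108.
Total revenue = P* × Q* = 302.5 × 108 = 32670.

Total revenue = 32670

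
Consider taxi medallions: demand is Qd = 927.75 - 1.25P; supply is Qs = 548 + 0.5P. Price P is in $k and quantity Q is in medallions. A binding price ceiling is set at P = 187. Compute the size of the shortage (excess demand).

Evaluating both curves at the ceiling price 187 gives Qd = 694, Qs = 641.5.
Shortage = Qd - Qs = 694 - 641.5 = 52.5.

Shortage = 52.5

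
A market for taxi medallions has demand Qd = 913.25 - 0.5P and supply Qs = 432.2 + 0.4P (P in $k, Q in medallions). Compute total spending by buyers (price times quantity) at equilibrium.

At equilibrium Qd = Qs, so 913.25 - 0.5P = 432.2 + 0.4P; collecting terms, 481.05 = 0.9P and P* = 534.5.
From the demand curve, Q* = 913.25 - 0.5(534.5) = 646.
Total spending by buyers = P* × Q* = 534.5 × 646 = 345287.

Total spending by buyers = 345287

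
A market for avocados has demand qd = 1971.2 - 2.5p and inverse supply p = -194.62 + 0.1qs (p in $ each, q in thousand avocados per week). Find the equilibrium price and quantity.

p* = 2, q* = 1966.2

Rewriting in direct form: qs = 1946.2 + 10p.
Set qd = qs: 1971.2 - 2.5p = 1946.2 + 10p, so 25 = 12.5p and p* = 2.
Then q* = 1971.2 - 2.5(2) = 1966.2.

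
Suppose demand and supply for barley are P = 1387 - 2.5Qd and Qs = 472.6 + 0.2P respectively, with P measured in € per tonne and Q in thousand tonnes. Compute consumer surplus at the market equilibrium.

Solving each curve for Q: Qd = 554.8 - 0.4P.
The market clears where 554.8 - 0.4P = 472.6 + 0.2P. Rearranging, 0.6P = 82.2, hence P* = 137.
Substitute back: Q* = 554.8 - 0.4(137) = 500.
Demand choke price (Qd = 0): P = 554.8/0.4 = 1387. Consumer surplus = ½ × (1387 - 137) × 500 = 312500.

Consumer surplus = 312500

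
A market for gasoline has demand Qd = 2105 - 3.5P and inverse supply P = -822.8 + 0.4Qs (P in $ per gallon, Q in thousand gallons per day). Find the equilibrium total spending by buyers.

Total spending by buyers = 16616

Inverting to quantity form: Qs = 2057 + 2.5P.
The market clears where 2105 - 3.5P = 2057 + 2.5P. Rearranging, 6P = 48, hence P* = 8.
Substitute back: Q* = 2105 - 3.5(8) = 2077.
Total spending by buyers = P* × Q* = 8 × 2077 = 16616.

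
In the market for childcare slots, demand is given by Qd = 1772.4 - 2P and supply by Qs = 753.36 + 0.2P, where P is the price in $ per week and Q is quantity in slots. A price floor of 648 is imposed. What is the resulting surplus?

Surplus = 406.56

With P fixed at 648, quantity demanded is 476.4 and quantity supplied is 882.96.
Surplus = Qs - Qd = 882.96 - 476.4 = 406.56.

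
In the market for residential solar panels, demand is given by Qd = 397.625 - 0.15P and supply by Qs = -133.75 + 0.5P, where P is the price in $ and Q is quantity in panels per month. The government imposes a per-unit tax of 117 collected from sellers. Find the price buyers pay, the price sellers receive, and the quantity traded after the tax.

The tax drives a wedge P_b - P_s = 117. Substituting P_s = P_b - 117 into supply: Qs = -192.25 + 0.5P_b.
Equate demand and the shifted supply: 397.625 - 0.15P_b = -192.25 + 0.5P_b, giving 0.65P_b = 589.875, so P_b = 907.5.
Then P_s = 907.5 - 117 = 790.5 and Q = 397.625 - 0.15(907.5) = 261.5.

P_b = 907.5, P_s = 790.5, Q = 261.5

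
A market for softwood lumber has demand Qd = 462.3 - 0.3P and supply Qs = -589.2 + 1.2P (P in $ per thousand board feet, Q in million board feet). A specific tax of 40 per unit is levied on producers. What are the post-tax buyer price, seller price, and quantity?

The tax drives a wedge P_b - P_s = 40. Substituting P_s = P_b - 40 into supply: Qs = -637.2 + 1.2P_b.
Market clearing requires 462.3 - 0.3P_b = -637.2 + 1.2P_b; hence 1099.5 = 1.5P_b and P_b = 733.
So P_s = 693 and the quantity traded is Q = 462.3 - 0.3(733) = 242.4.

P_b = 733, P_s = 693, Q = 242.4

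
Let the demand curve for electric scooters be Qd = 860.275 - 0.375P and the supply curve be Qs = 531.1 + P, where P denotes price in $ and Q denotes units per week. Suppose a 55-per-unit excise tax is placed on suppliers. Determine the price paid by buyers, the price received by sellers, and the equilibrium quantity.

The tax drives a wedge P_b - P_s = 55. Substituting P_s = P_b - 55 into supply: Qs = 476.1 + P_b.
Set Qd = Qs: 860.275 - 0.375P_b = 476.1 + P_b, so 384.175 = 1.375P_b and P_b = 279.4.
So P_s = 224.4 and the quantity traded is Q = 860.275 - 0.375(279.4) = 755.5.

P_b = 279.4, P_s = 224.4, Q = 755.5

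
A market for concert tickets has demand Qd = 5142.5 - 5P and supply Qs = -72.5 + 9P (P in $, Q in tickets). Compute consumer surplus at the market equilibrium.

At equilibrium Qd = Qs, so 5142.5 - 5P = -72.5 + 9P; collecting terms, 5215 = 14P and P* = 372.5.
Plugging P* into demand: Q* = 5142.5 - 5(372.5) = 3280.
Demand choke price (Qd = 0): P = 5142.5/5 = 1028.5. Consumer surplus = ½ × (1028.5 - 372.5) × 3280 = 1075840.

Consumer surplus = 1075840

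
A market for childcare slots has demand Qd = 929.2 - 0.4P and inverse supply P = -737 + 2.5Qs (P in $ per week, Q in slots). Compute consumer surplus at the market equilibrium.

Consumer surplus = 468180

Inverting to quantity form: Qs = 294.8 + 0.4P.
Equating demand and supply, 929.2 - 0.4P = 294.8 + 0.4P gives 0.8P = 634.4, so P* = 793.
From the demand curve, Q* = 929.2 - 0.4(793) = 612.
Demand choke price (Qd = 0): P = 929.2/0.4 = 2323. Consumer surplus = ½ × (2323 - 793) × 612 = 468180.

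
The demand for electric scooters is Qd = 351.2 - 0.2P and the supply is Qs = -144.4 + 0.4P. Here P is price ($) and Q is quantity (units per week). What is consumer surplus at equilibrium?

Consumer surplus = 86490

The market clears where 351.2 - 0.2P = -144.4 + 0.4P. Rearranging, 0.6P = 495.6, hence P* = 826.
From the demand curve, Q* = 351.2 - 0.2(826) = 186.
Demand choke price (Qd = 0): P = 351.2/0.2 = 1756. Consumer surplus = ½ × (1756 - 826) × 186 = 86490.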